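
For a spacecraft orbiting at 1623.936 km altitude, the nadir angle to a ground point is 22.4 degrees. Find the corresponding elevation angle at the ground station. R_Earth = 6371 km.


r = R_E + alt = 7994.9360 km
Law of sines in the satellite / Earth-center / ground-point triangle:
  sin(nadir)/R_E = sin(90 + el)/r  =>  cos(el) = (r/R_E)*sin(nadir)
cos(el) = (7994.9360 / 6371.0000) * sin(22.4 deg) = 0.4782033
el = arccos(0.4782033) = 61.4319 deg
(Earth-central angle = 90 - nadir - el = 6.1681 deg)

61.4319 degrees


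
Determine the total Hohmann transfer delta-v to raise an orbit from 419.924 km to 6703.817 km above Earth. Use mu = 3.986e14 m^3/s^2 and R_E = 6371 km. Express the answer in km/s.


r1 = 6790.9240 km = 6.790924e+06 m
r2 = 13074.8170 km = 1.3074817e+07 m
dv1 = sqrt(mu/r1)*(sqrt(2*r2/(r1+r2)) - 1) = 1128.5834 m/s
dv2 = sqrt(mu/r2)*(1 - sqrt(2*r1/(r1+r2))) = 956.0307 m/s
total dv = |dv1| + |dv2| = 1128.5834 + 956.0307 = 2084.6141 m/s = 2.0846 km/s

2.0846 km/s


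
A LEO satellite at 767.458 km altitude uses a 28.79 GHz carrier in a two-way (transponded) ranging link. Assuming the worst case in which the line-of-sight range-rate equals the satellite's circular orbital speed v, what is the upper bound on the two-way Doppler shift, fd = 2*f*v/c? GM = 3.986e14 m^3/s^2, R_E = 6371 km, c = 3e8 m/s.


r = 7.138458e+06 m
v = sqrt(mu/r) = 7472.5089 m/s (worst-case radial velocity)
f = 28.79 GHz = 2.879e+10 Hz
fd = 2*f*v/c = 2*2.879e+10*7472.5089/3.0e+08
fd = 1.4342235e+06 Hz

1.4342e+06 Hz


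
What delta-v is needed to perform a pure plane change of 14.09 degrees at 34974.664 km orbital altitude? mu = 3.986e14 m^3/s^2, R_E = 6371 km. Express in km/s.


r = 41345.6640 km = 4.1345664e+07 m
V = sqrt(mu/r) = 3104.9432 m/s
di = 14.09 deg = 0.2459169 rad
dV = 2*V*sin(di/2) = 2*3104.9432*sin(0.1229584)
dV = 761.6354 m/s = 0.7616354 km/s

0.7616 km/s


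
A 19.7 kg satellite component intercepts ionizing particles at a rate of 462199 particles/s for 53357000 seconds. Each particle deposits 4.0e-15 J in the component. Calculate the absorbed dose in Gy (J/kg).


Total energy deposited = rate * time * E_per
  = 462199 * 53357000 * 4.0e-15 = 0.09864621 J
Dose = E_total / mass = 0.09864621 / 19.7
Dose = 0.005007422 Gy

0.0050 Gy


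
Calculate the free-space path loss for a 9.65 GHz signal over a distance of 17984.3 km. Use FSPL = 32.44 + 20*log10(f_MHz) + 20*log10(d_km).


f = 9.65 GHz = 9650.0000 MHz
d = 17984.3 km
FSPL = 32.44 + 20*log10(9650.0000) + 20*log10(17984.3)
FSPL = 32.44 + 79.6905 + 85.0979
FSPL = 197.2284 dB

197.2284 dB


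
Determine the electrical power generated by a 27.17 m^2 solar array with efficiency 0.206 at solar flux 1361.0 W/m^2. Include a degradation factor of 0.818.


P = area * eta * S * degradation
P = 27.17 * 0.206 * 1361.0 * 0.818
P = 6231.1512 W

6231.1512 W


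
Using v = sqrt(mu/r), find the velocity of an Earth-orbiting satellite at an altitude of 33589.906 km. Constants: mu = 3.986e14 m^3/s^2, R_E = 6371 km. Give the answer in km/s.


r = R_E + alt = 6371.0 + 33589.906 = 39960.9060 km = 3.9960906e+07 m
v = sqrt(mu/r) = sqrt(3.986e14 / 3.9960906e+07) = 3158.2826 m/s = 3.1583 km/s

3.1583 km/s


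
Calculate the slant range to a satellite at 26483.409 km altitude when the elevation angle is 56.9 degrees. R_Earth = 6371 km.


h = 26483.409 km, el = 56.9 deg
d = -R_E*sin(el) + sqrt((R_E*sin(el))^2 + 2*R_E*h + h^2)
d = -6371.0000*sin(0.9930923) + sqrt((6371.0000*0.8377187)^2 + 2*6371.0000*26483.409 + 26483.409^2)
d = 27332.5627 km

27332.5627 km


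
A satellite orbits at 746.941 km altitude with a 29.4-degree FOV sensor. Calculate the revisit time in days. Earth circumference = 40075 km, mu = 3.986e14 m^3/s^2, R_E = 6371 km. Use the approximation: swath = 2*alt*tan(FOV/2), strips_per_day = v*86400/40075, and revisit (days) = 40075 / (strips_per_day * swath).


swath = 2*746.941*tan(0.2565634) = 391.9126 km
v = sqrt(mu/r) = 7483.2707 m/s = 7.4833 km/s
strips/day = v*86400/40075 = 7.4833*86400/40075 = 16.1336
coverage/day = strips * swath = 16.1336 * 391.9126 = 6322.9668 km
revisit = 40075 / 6322.9668 = 6.3380 days

6.3380 days


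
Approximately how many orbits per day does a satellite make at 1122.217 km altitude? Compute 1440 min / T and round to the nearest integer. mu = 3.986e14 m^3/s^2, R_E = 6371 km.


r = 7.493217e+06 m
T = 2*pi*sqrt(r^3/mu) = 6455.2592 s = 107.5877 min
revs/day = 1440 / 107.5877 = 13.3844
Rounded: 13 revolutions per day

13 revolutions per day


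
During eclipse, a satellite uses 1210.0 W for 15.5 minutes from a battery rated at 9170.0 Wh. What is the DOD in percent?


E_used = P * t / 60 = 1210.0 * 15.5 / 60 = 312.5833 Wh
DOD = E_used / E_total * 100 = 312.5833 / 9170.0 * 100
DOD = 3.4088 %

3.4088 %


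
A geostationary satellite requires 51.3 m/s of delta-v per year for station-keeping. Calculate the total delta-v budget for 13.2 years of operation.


dV = rate * years = 51.3 * 13.2
dV = 677.1600 m/s

677.1600 m/s


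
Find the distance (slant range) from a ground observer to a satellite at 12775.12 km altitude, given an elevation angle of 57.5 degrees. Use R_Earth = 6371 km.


h = 12775.12 km, el = 57.5 deg
d = -R_E*sin(el) + sqrt((R_E*sin(el))^2 + 2*R_E*h + h^2)
d = -6371.0000*sin(1.0036) + sqrt((6371.0000*0.8433914)^2 + 2*6371.0000*12775.12 + 12775.12^2)
d = 13464.3764 km

13464.3764 km


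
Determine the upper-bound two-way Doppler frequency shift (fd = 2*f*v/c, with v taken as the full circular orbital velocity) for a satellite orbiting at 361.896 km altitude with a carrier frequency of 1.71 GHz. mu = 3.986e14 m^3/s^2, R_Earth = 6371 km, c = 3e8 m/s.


r = 6.732896e+06 m
v = sqrt(mu/r) = 7694.2748 m/s (worst-case radial velocity)
f = 1.71 GHz = 1.71e+09 Hz
fd = 2*f*v/c = 2*1.71e+09*7694.2748/3.0e+08
fd = 87714.7329 Hz

87714.7329 Hz


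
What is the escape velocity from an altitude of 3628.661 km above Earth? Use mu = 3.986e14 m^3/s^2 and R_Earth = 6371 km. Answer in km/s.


r = 6371.0 + 3628.661 = 9999.6610 km = 9.999661e+06 m
v_esc = sqrt(2*mu/r) = sqrt(2*3.986e14 / 9.999661e+06)
v_esc = 8928.7571 m/s = 8.9288 km/s

8.9288 km/s


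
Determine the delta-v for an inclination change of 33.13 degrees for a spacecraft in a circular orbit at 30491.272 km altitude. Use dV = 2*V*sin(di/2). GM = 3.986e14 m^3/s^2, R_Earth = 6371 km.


r = 36862.2720 km = 3.6862272e+07 m
V = sqrt(mu/r) = 3288.3467 m/s
di = 33.13 deg = 0.5782276 rad
dV = 2*V*sin(di/2) = 2*3288.3467*sin(0.2891138)
dV = 1875.0344 m/s = 1.8750 km/s

1.8750 km/s


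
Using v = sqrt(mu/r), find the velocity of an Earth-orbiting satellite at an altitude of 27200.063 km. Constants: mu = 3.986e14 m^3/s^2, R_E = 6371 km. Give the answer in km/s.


r = R_E + alt = 6371.0 + 27200.063 = 33571.0630 km = 3.3571063e+07 m
v = sqrt(mu/r) = sqrt(3.986e14 / 3.3571063e+07) = 3445.7685 m/s = 3.4458 km/s

3.4458 km/s


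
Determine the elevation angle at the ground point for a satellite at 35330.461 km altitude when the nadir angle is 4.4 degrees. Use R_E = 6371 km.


r = R_E + alt = 41701.4610 km
Law of sines in the satellite / Earth-center / ground-point triangle:
  sin(nadir)/R_E = sin(90 + el)/r  =>  cos(el) = (r/R_E)*sin(nadir)
cos(el) = (41701.4610 / 6371.0000) * sin(4.4 deg) = 0.5021654
el = arccos(0.5021654) = 59.8566 deg
(Earth-central angle = 90 - nadir - el = 25.7434 deg)

59.8566 degrees


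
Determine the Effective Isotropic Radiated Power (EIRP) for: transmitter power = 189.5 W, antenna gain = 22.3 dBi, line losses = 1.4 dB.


Pt = 189.5 W = 22.7761 dBW
EIRP = Pt_dBW + Gt - losses = 22.7761 + 22.3 - 1.4 = 43.6761 dBW

43.6761 dBW


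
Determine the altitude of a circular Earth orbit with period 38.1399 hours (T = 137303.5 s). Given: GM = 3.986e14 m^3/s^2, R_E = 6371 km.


T = 137303.5 s
r = (mu*T^2/(4*pi^2))^(1/3) = (3.986e14 * 137303.5^2 / (4*pi^2))^(1/3)
r = 5.7523715e+07 m = 57523.7148 km
alt = r - R_E = 57523.7148 - 6371 = 51152.7148 km

51152.7148 km


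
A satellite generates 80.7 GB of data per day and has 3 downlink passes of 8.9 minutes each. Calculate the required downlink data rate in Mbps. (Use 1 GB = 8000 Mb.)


total contact time = 3 * 8.9 * 60 = 1602.0000 s
data = 80.7 GB = 645600.0000 Mb
rate = 645600.0000 / 1602.0000 = 402.9963 Mbps

402.9963 Mbps


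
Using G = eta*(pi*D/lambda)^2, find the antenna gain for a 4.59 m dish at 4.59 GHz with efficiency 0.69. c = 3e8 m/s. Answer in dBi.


lambda = c/f = 3e8 / 4.59e+09 = 0.06535948 m
G = eta*(pi*D/lambda)^2 = 0.69*(pi*4.59/0.06535948)^2
G = 33585.9061 (linear)
G = 10*log10(33585.9061) = 45.2616 dBi

45.2616 dBi


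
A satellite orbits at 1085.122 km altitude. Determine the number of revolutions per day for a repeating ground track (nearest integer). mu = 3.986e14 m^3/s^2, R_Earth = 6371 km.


r = 7.456122e+06 m
T = 2*pi*sqrt(r^3/mu) = 6407.3837 s = 106.7897 min
revs/day = 1440 / 106.7897 = 13.4844
Rounded: 13 revolutions per day

13 revolutions per day


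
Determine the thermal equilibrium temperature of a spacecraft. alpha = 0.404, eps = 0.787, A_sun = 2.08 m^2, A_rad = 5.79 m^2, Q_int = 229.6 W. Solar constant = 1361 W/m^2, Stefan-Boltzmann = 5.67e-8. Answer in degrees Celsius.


Numerator = alpha*S*A_sun + Q_int = 0.404*1361*2.08 + 229.6 = 1373.2755 W
Denominator = eps*sigma*A_rad = 0.787*5.67e-8*5.79 = 2.5836659e-07 W/K^4
T^4 = 5.315221e+09 K^4
T = 270.0103 K = -3.1397 C

-3.1397 degrees Celsius


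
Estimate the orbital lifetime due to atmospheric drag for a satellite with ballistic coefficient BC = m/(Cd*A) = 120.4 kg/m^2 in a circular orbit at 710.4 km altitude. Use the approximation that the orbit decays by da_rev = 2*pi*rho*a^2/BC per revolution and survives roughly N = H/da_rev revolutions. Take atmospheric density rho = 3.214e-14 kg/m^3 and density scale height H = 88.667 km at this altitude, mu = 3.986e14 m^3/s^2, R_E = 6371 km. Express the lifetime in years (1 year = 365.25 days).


a = R_E + alt = 7081.4000 km = 7.0814e+06 m
da_rev = 2*pi*rho*a^2/BC = 2*pi*3.214e-14*(7.0814e+06)^2/120.4 = 0.0841080389 m per revolution
N = H/da_rev = 88667.0000 m / 0.0841080389 m = 1.0542036e+06 revolutions
P = 2*pi*sqrt(a^3/mu) = 5930.4809 s
lifetime = N*P = 1.0542036e+06 * 5930.4809 = 6.2519345e+09 s = 72360.3529 days
years = 72360.3529 / 365.25 = 198.1118 years

198.1118 years


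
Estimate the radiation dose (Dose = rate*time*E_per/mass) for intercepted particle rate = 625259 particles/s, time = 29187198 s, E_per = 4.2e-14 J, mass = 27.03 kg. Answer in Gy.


Total energy deposited = rate * time * E_per
  = 625259 * 29187198 * 4.2e-14 = 0.7664814 J
Dose = E_total / mass = 0.7664814 / 27.03
Dose = 0.02835669 Gy

0.0284 Gy


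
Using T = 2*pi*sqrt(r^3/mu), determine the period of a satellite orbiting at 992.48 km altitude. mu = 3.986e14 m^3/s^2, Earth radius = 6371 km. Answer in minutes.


r = 7363.4800 km = 7.36348e+06 m
T = 2*pi*sqrt(r^3/mu) = 2*pi*sqrt(3.9925405e+20 / 3.986e14)
T = 6288.3382 s = 104.8056 min

104.8056 minutes


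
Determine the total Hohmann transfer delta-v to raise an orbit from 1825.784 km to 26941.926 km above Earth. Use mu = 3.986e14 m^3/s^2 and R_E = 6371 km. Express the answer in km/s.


r1 = 8196.7840 km = 8.196784e+06 m
r2 = 33312.9260 km = 3.3312926e+07 m
dv1 = sqrt(mu/r1)*(sqrt(2*r2/(r1+r2)) - 1) = 1861.2959 m/s
dv2 = sqrt(mu/r2)*(1 - sqrt(2*r1/(r1+r2))) = 1285.2703 m/s
total dv = |dv1| + |dv2| = 1861.2959 + 1285.2703 = 3146.5662 m/s = 3.1466 km/s

3.1466 km/s


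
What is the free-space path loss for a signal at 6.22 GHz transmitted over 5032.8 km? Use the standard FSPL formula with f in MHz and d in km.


f = 6.22 GHz = 6220.0000 MHz
d = 5032.8 km
FSPL = 32.44 + 20*log10(6220.0000) + 20*log10(5032.8)
FSPL = 32.44 + 75.8758 + 74.0362
FSPL = 182.3520 dB

182.3520 dB


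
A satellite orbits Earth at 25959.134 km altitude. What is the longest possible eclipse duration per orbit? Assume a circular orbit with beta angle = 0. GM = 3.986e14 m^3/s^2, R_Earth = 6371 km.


r = 32330.1340 km
T = 964.2091 min
Eclipse fraction = arcsin(R_E/r)/pi = arcsin(6371.0000/32330.1340)/pi
= arcsin(0.1970607)/pi = 0.06313962
Eclipse duration = 0.06313962 * 964.2091 = 60.8798 min

60.8798 minutes


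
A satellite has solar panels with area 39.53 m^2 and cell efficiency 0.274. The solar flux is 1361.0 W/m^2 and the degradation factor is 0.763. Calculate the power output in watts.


P = area * eta * S * degradation
P = 39.53 * 0.274 * 1361.0 * 0.763
P = 11247.6046 W

11247.6046 W


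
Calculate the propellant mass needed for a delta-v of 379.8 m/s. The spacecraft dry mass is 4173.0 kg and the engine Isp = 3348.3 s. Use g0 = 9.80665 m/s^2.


ve = Isp * g0 = 3348.3 * 9.80665 = 32835.606195 m/s
mass ratio = exp(dv/ve) = exp(379.8/32835.606195) = 1.01163387
m_prop = m_dry * (mr - 1) = 4173.0 * (1.01163387 - 1)
m_prop = 48.5481 kg

48.5481 kg


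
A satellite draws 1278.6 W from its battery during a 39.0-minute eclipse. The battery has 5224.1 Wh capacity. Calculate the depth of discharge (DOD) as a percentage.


E_used = P * t / 60 = 1278.6 * 39.0 / 60 = 831.0900 Wh
DOD = E_used / E_total * 100 = 831.0900 / 5224.1 * 100
DOD = 15.9088 %

15.9088 %


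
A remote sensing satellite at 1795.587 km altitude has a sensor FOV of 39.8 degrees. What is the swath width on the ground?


FOV = 39.8 deg = 0.694641 rad
swath = 2 * alt * tan(FOV/2) = 2 * 1795.587 * tan(0.3473205)
swath = 2 * 1795.587 * 0.3619949
swath = 1299.9868 km

1299.9868 km


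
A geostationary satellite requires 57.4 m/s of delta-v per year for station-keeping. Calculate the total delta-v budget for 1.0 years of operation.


dV = rate * years = 57.4 * 1.0
dV = 57.4000 m/s

57.4000 m/s


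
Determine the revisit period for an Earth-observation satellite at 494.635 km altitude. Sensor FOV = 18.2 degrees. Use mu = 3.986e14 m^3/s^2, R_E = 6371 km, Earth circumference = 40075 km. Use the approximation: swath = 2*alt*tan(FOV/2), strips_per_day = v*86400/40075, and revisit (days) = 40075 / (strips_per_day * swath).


swath = 2*494.635*tan(0.158825) = 158.4554 km
v = sqrt(mu/r) = 7619.5319 m/s = 7.6195 km/s
strips/day = v*86400/40075 = 7.6195*86400/40075 = 16.4274
coverage/day = strips * swath = 16.4274 * 158.4554 = 2603.0080 km
revisit = 40075 / 2603.0080 = 15.3957 days

15.3957 days


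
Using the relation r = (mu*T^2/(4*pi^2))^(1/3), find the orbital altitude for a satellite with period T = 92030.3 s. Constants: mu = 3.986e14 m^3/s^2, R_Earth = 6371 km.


T = 92030.3 s
r = (mu*T^2/(4*pi^2))^(1/3) = (3.986e14 * 92030.3^2 / (4*pi^2))^(1/3)
r = 4.4056813e+07 m = 44056.8130 km
alt = r - R_E = 44056.8130 - 6371 = 37685.8130 km

37685.8130 km


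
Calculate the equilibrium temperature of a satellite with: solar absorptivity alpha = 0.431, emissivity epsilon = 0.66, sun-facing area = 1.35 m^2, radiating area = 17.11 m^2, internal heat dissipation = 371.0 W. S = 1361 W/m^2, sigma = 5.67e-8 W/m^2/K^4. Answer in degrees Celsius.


Numerator = alpha*S*A_sun + Q_int = 0.431*1361*1.35 + 371.0 = 1162.8979 W
Denominator = eps*sigma*A_rad = 0.66*5.67e-8*17.11 = 6.4029042e-07 W/K^4
T^4 = 1.8162037e+09 K^4
T = 206.4387 K = -66.7113 C

-66.7113 degrees Celsius


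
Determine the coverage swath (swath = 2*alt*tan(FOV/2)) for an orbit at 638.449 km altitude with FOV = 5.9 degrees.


FOV = 5.9 deg = 0.1029744 rad
swath = 2 * alt * tan(FOV/2) = 2 * 638.449 * tan(0.05148721)
swath = 2 * 638.449 * 0.05153276
swath = 65.8021 km

65.8021 km


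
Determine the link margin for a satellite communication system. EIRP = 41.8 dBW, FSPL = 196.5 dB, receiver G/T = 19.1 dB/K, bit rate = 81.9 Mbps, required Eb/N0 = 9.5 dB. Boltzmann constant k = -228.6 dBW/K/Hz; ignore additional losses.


C/N0 = EIRP - FSPL + G/T - k = 41.8 - 196.5 + 19.1 - (-228.6)
C/N0 = 93.0000 dB-Hz
R_b = 81.9 Mbps = 8.19e+07 bps -> 10*log10(R_b) = 79.1328 dB-Hz
Eb/N0 = C/N0 - 10*log10(R_b) = 93.0000 - 79.1328 = 13.8672 dB
Margin = Eb/N0 - Eb/N0_req = 13.8672 - 9.5 = 4.3672 dB (link closes)

4.3672 dB


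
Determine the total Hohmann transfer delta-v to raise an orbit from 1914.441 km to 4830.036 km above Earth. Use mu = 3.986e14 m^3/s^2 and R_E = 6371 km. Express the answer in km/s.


r1 = 8285.4410 km = 8.285441e+06 m
r2 = 11201.0360 km = 1.1201036e+07 m
dv1 = sqrt(mu/r1)*(sqrt(2*r2/(r1+r2)) - 1) = 500.8091 m/s
dv2 = sqrt(mu/r2)*(1 - sqrt(2*r1/(r1+r2))) = 464.3484 m/s
total dv = |dv1| + |dv2| = 500.8091 + 464.3484 = 965.1575 m/s = 0.9651575 km/s

0.9652 km/s


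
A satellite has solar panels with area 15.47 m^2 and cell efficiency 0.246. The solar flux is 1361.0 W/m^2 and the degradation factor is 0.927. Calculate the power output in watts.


P = area * eta * S * degradation
P = 15.47 * 0.246 * 1361.0 * 0.927
P = 4801.3491 W

4801.3491 W


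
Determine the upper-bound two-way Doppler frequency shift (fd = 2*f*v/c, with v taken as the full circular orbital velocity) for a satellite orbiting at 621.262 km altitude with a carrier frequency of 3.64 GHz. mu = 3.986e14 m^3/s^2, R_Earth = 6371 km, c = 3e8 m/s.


r = 6.992262e+06 m
v = sqrt(mu/r) = 7550.2234 m/s (worst-case radial velocity)
f = 3.64 GHz = 3.64e+09 Hz
fd = 2*f*v/c = 2*3.64e+09*7550.2234/3.0e+08
fd = 183218.7540 Hz

183218.7540 Hz


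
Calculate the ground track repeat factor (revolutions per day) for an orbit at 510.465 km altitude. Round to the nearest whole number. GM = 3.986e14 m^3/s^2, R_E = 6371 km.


r = 6.881465e+06 m
T = 2*pi*sqrt(r^3/mu) = 5681.1019 s = 94.6850 min
revs/day = 1440 / 94.6850 = 15.2083
Rounded: 15 revolutions per day

15 revolutions per day


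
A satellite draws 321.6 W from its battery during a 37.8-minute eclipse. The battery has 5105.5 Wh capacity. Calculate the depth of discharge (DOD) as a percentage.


E_used = P * t / 60 = 321.6 * 37.8 / 60 = 202.6080 Wh
DOD = E_used / E_total * 100 = 202.6080 / 5105.5 * 100
DOD = 3.9684 %

3.9684 %


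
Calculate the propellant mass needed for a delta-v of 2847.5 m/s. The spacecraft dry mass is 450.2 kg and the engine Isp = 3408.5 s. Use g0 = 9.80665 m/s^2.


ve = Isp * g0 = 3408.5 * 9.80665 = 33425.966525 m/s
mass ratio = exp(dv/ve) = exp(2847.5/33425.966525) = 1.08892205
m_prop = m_dry * (mr - 1) = 450.2 * (1.08892205 - 1)
m_prop = 40.0327 kg

40.0327 kg


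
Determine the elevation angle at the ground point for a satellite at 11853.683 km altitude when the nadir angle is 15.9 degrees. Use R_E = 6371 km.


r = R_E + alt = 18224.6830 km
Law of sines in the satellite / Earth-center / ground-point triangle:
  sin(nadir)/R_E = sin(90 + el)/r  =>  cos(el) = (r/R_E)*sin(nadir)
cos(el) = (18224.6830 / 6371.0000) * sin(15.9 deg) = 0.7836792
el = arccos(0.7836792) = 38.4013 deg
(Earth-central angle = 90 - nadir - el = 35.6987 deg)

38.4013 degrees


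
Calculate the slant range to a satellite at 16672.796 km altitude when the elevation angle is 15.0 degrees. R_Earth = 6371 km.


h = 16672.796 km, el = 15.0 deg
d = -R_E*sin(el) + sqrt((R_E*sin(el))^2 + 2*R_E*h + h^2)
d = -6371.0000*sin(0.2617994) + sqrt((6371.0000*0.258819)^2 + 2*6371.0000*16672.796 + 16672.796^2)
d = 20557.9521 km

20557.9521 km


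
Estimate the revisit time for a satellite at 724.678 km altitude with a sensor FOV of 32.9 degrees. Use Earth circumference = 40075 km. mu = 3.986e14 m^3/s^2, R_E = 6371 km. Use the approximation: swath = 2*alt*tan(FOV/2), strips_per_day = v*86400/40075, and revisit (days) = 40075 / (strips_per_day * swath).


swath = 2*724.678*tan(0.2871067) = 427.9434 km
v = sqrt(mu/r) = 7495.0010 m/s = 7.4950 km/s
strips/day = v*86400/40075 = 7.4950*86400/40075 = 16.1589
coverage/day = strips * swath = 16.1589 * 427.9434 = 6915.0962 km
revisit = 40075 / 6915.0962 = 5.7953 days

5.7953 days


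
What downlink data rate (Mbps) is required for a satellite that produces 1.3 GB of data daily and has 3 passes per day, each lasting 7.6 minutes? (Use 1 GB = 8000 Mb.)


total contact time = 3 * 7.6 * 60 = 1368.0000 s
data = 1.3 GB = 10400.0000 Mb
rate = 10400.0000 / 1368.0000 = 7.6023 Mbps

7.6023 Mbps


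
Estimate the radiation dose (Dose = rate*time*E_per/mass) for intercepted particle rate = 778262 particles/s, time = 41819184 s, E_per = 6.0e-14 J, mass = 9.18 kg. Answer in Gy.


Total energy deposited = rate * time * E_per
  = 778262 * 41819184 * 6.0e-14 = 1.9528 J
Dose = E_total / mass = 1.9528 / 9.18
Dose = 0.2127208 Gy

0.2127 Gy


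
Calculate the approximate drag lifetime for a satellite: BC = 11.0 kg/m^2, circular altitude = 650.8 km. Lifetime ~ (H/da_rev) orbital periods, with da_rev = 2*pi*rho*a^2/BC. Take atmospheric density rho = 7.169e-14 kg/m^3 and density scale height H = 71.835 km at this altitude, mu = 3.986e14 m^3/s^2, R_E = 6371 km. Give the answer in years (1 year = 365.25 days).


a = R_E + alt = 7021.8000 km = 7.0218e+06 m
da_rev = 2*pi*rho*a^2/BC = 2*pi*7.169e-14*(7.0218e+06)^2/11.0 = 2.019030 m per revolution
N = H/da_rev = 71835.0000 m / 2.019030 m = 35578.9741 revolutions
P = 2*pi*sqrt(a^3/mu) = 5855.7686 s
lifetime = N*P = 35578.9741 * 5855.7686 = 2.0834224e+08 s = 2411.3685 days
years = 2411.3685 / 365.25 = 6.6020 years

6.6020 years


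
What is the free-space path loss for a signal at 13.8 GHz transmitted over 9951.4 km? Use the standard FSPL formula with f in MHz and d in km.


f = 13.8 GHz = 13800.0000 MHz
d = 9951.4 km
FSPL = 32.44 + 20*log10(13800.0000) + 20*log10(9951.4)
FSPL = 32.44 + 82.7976 + 79.9577
FSPL = 195.1953 dB

195.1953 dB


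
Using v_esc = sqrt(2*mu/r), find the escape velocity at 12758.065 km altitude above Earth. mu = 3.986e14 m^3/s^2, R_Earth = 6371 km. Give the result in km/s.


r = 6371.0 + 12758.065 = 19129.0650 km = 1.9129065e+07 m
v_esc = sqrt(2*mu/r) = sqrt(2*3.986e14 / 1.9129065e+07)
v_esc = 6455.6024 m/s = 6.4556 km/s

6.4556 km/s


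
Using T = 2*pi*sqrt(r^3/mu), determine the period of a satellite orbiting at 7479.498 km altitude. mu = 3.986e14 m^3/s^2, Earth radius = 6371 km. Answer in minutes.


r = 13850.4980 km = 1.3850498e+07 m
T = 2*pi*sqrt(r^3/mu) = 2*pi*sqrt(2.6570282e+21 / 3.986e14)
T = 16222.1833 s = 270.3697 min

270.3697 minutes


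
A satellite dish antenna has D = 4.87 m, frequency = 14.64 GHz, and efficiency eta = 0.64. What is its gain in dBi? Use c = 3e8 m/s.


lambda = c/f = 3e8 / 1.464e+10 = 0.0204918 m
G = eta*(pi*D/lambda)^2 = 0.64*(pi*4.87/0.0204918)^2
G = 356760.9287 (linear)
G = 10*log10(356760.9287) = 55.5238 dBi

55.5238 dBi


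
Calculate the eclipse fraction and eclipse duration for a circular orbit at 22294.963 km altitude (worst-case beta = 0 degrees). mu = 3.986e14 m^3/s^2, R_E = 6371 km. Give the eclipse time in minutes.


r = 28665.9630 km
T = 805.0258 min
Eclipse fraction = arcsin(R_E/r)/pi = arcsin(6371.0000/28665.9630)/pi
= arcsin(0.2222496)/pi = 0.07134
Eclipse duration = 0.07134 * 805.0258 = 57.4305 min

57.4305 minutes


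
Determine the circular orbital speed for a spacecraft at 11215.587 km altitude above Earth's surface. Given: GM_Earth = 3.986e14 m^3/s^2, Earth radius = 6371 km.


r = R_E + alt = 6371.0 + 11215.587 = 17586.5870 km = 1.7586587e+07 m
v = sqrt(mu/r) = sqrt(3.986e14 / 1.7586587e+07) = 4760.7773 m/s = 4.7608 km/s

4.7608 km/s


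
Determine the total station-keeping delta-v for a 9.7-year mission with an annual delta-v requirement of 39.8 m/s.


dV = rate * years = 39.8 * 9.7
dV = 386.0600 m/s

386.0600 m/s


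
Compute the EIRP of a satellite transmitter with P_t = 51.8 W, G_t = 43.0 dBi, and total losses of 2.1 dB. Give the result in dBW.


Pt = 51.8 W = 17.1433 dBW
EIRP = Pt_dBW + Gt - losses = 17.1433 + 43.0 - 2.1 = 58.0433 dBW

58.0433 dBW


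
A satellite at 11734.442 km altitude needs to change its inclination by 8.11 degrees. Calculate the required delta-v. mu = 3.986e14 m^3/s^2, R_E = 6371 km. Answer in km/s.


r = 18105.4420 km = 1.8105442e+07 m
V = sqrt(mu/r) = 4692.0657 m/s
di = 8.11 deg = 0.1415462 rad
dV = 2*V*sin(di/2) = 2*4692.0657*sin(0.0707731)
dV = 663.5898 m/s = 0.6635898 km/s

0.6636 km/s


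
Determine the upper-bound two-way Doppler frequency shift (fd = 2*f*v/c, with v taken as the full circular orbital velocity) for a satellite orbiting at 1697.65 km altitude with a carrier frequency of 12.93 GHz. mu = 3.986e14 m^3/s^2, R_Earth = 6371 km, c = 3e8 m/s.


r = 8.06865e+06 m
v = sqrt(mu/r) = 7028.5900 m/s (worst-case radial velocity)
f = 12.93 GHz = 1.293e+10 Hz
fd = 2*f*v/c = 2*1.293e+10*7028.5900/3.0e+08
fd = 605864.4557 Hz

605864.4557 Hz


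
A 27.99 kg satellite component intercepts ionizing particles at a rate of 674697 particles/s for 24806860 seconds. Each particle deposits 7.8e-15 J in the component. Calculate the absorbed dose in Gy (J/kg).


Total energy deposited = rate * time * E_per
  = 674697 * 24806860 * 7.8e-15 = 0.1305495 J
Dose = E_total / mass = 0.1305495 / 27.99
Dose = 0.004664148 Gy

0.0047 Gy


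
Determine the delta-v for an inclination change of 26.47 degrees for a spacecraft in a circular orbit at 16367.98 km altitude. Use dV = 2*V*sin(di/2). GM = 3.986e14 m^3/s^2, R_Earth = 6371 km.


r = 22738.9800 km = 2.273898e+07 m
V = sqrt(mu/r) = 4186.8091 m/s
di = 26.47 deg = 0.4619887 rad
dV = 2*V*sin(di/2) = 2*4186.8091*sin(0.2309943)
dV = 1917.1026 m/s = 1.9171 km/s

1.9171 km/s


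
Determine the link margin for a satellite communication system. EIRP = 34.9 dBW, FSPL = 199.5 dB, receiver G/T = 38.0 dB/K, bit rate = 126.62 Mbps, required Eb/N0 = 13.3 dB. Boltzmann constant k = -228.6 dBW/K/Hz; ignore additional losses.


C/N0 = EIRP - FSPL + G/T - k = 34.9 - 199.5 + 38.0 - (-228.6)
C/N0 = 102.0000 dB-Hz
R_b = 126.62 Mbps = 1.2662e+08 bps -> 10*log10(R_b) = 81.0250 dB-Hz
Eb/N0 = C/N0 - 10*log10(R_b) = 102.0000 - 81.0250 = 20.9750 dB
Margin = Eb/N0 - Eb/N0_req = 20.9750 - 13.3 = 7.6750 dB (link closes)

7.6750 dB


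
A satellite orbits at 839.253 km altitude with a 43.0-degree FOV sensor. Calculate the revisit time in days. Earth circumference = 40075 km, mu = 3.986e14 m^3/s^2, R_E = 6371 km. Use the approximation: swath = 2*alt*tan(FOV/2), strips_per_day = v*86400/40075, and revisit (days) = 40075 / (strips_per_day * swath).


swath = 2*839.253*tan(0.3752458) = 661.1811 km
v = sqrt(mu/r) = 7435.2127 m/s = 7.4352 km/s
strips/day = v*86400/40075 = 7.4352*86400/40075 = 16.0300
coverage/day = strips * swath = 16.0300 * 661.1811 = 10598.7350 km
revisit = 40075 / 10598.7350 = 3.7811 days

3.7811 days


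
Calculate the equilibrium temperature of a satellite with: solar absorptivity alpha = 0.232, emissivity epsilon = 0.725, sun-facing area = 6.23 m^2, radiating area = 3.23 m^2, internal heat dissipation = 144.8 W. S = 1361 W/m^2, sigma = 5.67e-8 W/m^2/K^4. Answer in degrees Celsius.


Numerator = alpha*S*A_sun + Q_int = 0.232*1361*6.23 + 144.8 = 2111.9350 W
Denominator = eps*sigma*A_rad = 0.725*5.67e-8*3.23 = 1.3277722e-07 W/K^4
T^4 = 1.5905853e+10 K^4
T = 355.1315 K = 81.9815 C

81.9815 degrees Celsius


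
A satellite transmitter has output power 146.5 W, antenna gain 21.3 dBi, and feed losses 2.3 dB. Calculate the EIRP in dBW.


Pt = 146.5 W = 21.6584 dBW
EIRP = Pt_dBW + Gt - losses = 21.6584 + 21.3 - 2.3 = 40.6584 dBW

40.6584 dBW


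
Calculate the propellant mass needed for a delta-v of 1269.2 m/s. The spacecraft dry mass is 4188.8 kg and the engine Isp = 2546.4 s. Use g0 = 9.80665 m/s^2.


ve = Isp * g0 = 2546.4 * 9.80665 = 24971.653560 m/s
mass ratio = exp(dv/ve) = exp(1269.2/24971.653560) = 1.05213941
m_prop = m_dry * (mr - 1) = 4188.8 * (1.05213941 - 1)
m_prop = 218.4016 kg

218.4016 kg


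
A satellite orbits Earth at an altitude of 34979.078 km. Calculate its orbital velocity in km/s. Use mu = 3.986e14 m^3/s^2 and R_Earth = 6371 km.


r = R_E + alt = 6371.0 + 34979.078 = 41350.0780 km = 4.1350078e+07 m
v = sqrt(mu/r) = sqrt(3.986e14 / 4.1350078e+07) = 3104.7775 m/s = 3.1048 km/s

3.1048 km/s


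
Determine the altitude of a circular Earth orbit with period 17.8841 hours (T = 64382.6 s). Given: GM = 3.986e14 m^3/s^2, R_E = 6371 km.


T = 64382.6 s
r = (mu*T^2/(4*pi^2))^(1/3) = (3.986e14 * 64382.6^2 / (4*pi^2))^(1/3)
r = 3.4719345e+07 m = 34719.3453 km
alt = r - R_E = 34719.3453 - 6371 = 28348.3453 km

28348.3453 km


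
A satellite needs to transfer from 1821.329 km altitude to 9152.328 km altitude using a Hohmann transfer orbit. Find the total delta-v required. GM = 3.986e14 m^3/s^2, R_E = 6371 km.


r1 = 8192.3290 km = 8.192329e+06 m
r2 = 15523.3280 km = 1.5523328e+07 m
dv1 = sqrt(mu/r1)*(sqrt(2*r2/(r1+r2)) - 1) = 1005.6205 m/s
dv2 = sqrt(mu/r2)*(1 - sqrt(2*r1/(r1+r2))) = 855.4024 m/s
total dv = |dv1| + |dv2| = 1005.6205 + 855.4024 = 1861.0229 m/s = 1.8610 km/s

1.8610 km/s


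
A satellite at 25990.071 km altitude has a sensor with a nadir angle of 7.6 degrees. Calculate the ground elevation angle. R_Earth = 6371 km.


r = R_E + alt = 32361.0710 km
Law of sines in the satellite / Earth-center / ground-point triangle:
  sin(nadir)/R_E = sin(90 + el)/r  =>  cos(el) = (r/R_E)*sin(nadir)
cos(el) = (32361.0710 / 6371.0000) * sin(7.6 deg) = 0.6717875
el = arccos(0.6717875) = 47.7948 deg
(Earth-central angle = 90 - nadir - el = 34.6052 deg)

47.7948 degrees


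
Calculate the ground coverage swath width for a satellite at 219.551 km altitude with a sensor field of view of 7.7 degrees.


FOV = 7.7 deg = 0.1343904 rad
swath = 2 * alt * tan(FOV/2) = 2 * 219.551 * tan(0.06719518)
swath = 2 * 219.551 * 0.06729649
swath = 29.5500 km

29.5500 km


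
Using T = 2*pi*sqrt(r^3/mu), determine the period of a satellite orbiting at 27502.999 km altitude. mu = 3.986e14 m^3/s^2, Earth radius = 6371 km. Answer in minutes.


r = 33873.9990 km = 3.3873999e+07 m
T = 2*pi*sqrt(r^3/mu) = 2*pi*sqrt(3.8868646e+22 / 3.986e14)
T = 62045.5911 s = 1034.0932 min

1034.0932 minutes


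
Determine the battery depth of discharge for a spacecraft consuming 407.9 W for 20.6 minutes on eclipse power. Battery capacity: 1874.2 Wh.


E_used = P * t / 60 = 407.9 * 20.6 / 60 = 140.0457 Wh
DOD = E_used / E_total * 100 = 140.0457 / 1874.2 * 100
DOD = 7.4723 %

7.4723 %


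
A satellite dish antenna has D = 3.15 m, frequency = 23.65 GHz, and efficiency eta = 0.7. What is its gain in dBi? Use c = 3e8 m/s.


lambda = c/f = 3e8 / 2.365e+10 = 0.01268499 m
G = eta*(pi*D/lambda)^2 = 0.7*(pi*3.15/0.01268499)^2
G = 426028.5203 (linear)
G = 10*log10(426028.5203) = 56.2944 dBi

56.2944 dBi


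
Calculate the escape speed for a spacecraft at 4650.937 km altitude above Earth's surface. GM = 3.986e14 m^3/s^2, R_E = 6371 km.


r = 6371.0 + 4650.937 = 11021.9370 km = 1.1021937e+07 m
v_esc = sqrt(2*mu/r) = sqrt(2*3.986e14 / 1.1021937e+07)
v_esc = 8504.6155 m/s = 8.5046 km/s

8.5046 km/s


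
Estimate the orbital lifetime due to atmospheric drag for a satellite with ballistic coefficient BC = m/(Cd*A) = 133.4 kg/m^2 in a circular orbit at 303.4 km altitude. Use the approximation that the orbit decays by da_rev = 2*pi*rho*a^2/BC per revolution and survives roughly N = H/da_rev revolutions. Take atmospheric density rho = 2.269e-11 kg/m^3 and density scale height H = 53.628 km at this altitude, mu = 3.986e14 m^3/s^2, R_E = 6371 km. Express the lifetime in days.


a = R_E + alt = 6674.4000 km = 6.6744e+06 m
da_rev = 2*pi*rho*a^2/BC = 2*pi*2.269e-11*(6.6744e+06)^2/133.4 = 47.608335 m per revolution
N = H/da_rev = 53628.0000 m / 47.608335 m = 1126.4414 revolutions
P = 2*pi*sqrt(a^3/mu) = 5426.6219 s
lifetime = N*P = 1126.4414 * 5426.6219 = 6.1127716e+06 s = 70.7497 days

70.7497 days


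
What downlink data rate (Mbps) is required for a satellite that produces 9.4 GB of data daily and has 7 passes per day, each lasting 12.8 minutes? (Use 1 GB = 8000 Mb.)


total contact time = 7 * 12.8 * 60 = 5376.0000 s
data = 9.4 GB = 75200.0000 Mb
rate = 75200.0000 / 5376.0000 = 13.9881 Mbps

13.9881 Mbps


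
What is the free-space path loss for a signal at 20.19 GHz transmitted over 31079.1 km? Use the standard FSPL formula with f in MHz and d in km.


f = 20.19 GHz = 20190.0000 MHz
d = 31079.1 km
FSPL = 32.44 + 20*log10(20190.0000) + 20*log10(31079.1)
FSPL = 32.44 + 86.1027 + 89.8494
FSPL = 208.3921 dB

208.3921 dB


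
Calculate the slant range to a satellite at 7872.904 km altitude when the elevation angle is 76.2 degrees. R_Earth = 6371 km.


h = 7872.904 km, el = 76.2 deg
d = -R_E*sin(el) + sqrt((R_E*sin(el))^2 + 2*R_E*h + h^2)
d = -6371.0000*sin(1.3299) + sqrt((6371.0000*0.9711343)^2 + 2*6371.0000*7872.904 + 7872.904^2)
d = 7975.5065 km

7975.5065 km


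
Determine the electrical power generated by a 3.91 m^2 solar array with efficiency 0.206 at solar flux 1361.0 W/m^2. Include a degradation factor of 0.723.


P = area * eta * S * degradation
P = 3.91 * 0.206 * 1361.0 * 0.723
P = 792.5751 W

792.5751 W


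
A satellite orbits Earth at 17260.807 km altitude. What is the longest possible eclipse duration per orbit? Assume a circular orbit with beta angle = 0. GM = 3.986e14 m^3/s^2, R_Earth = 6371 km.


r = 23631.8070 km
T = 602.5670 min
Eclipse fraction = arcsin(R_E/r)/pi = arcsin(6371.0000/23631.8070)/pi
= arcsin(0.2695943)/pi = 0.08688959
Eclipse duration = 0.08688959 * 602.5670 = 52.3568 min

52.3568 minutes


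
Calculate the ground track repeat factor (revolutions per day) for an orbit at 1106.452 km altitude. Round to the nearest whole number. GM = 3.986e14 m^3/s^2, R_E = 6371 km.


r = 7.477452e+06 m
T = 2*pi*sqrt(r^3/mu) = 6434.8981 s = 107.2483 min
revs/day = 1440 / 107.2483 = 13.4268
Rounded: 13 revolutions per day

13 revolutions per day


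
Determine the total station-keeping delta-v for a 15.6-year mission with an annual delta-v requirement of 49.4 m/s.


dV = rate * years = 49.4 * 15.6
dV = 770.6400 m/s

770.6400 m/s


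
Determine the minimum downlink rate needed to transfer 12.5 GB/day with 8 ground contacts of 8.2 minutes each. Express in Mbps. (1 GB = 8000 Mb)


total contact time = 8 * 8.2 * 60 = 3936.0000 s
data = 12.5 GB = 100000.0000 Mb
rate = 100000.0000 / 3936.0000 = 25.4065 Mbps

25.4065 Mbps


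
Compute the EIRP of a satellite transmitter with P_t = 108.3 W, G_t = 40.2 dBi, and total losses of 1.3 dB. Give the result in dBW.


Pt = 108.3 W = 20.3463 dBW
EIRP = Pt_dBW + Gt - losses = 20.3463 + 40.2 - 1.3 = 59.2463 dBW

59.2463 dBW


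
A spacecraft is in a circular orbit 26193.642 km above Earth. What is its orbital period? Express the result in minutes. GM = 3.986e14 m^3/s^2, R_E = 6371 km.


r = 32564.6420 km = 3.2564642e+07 m
T = 2*pi*sqrt(r^3/mu) = 2*pi*sqrt(3.4533367e+22 / 3.986e14)
T = 58483.1402 s = 974.7190 min

974.7190 minutes


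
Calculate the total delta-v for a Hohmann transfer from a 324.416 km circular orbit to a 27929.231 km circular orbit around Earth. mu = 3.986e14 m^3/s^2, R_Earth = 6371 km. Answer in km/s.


r1 = 6695.4160 km = 6.695416e+06 m
r2 = 34300.2310 km = 3.4300231e+07 m
dv1 = sqrt(mu/r1)*(sqrt(2*r2/(r1+r2)) - 1) = 2265.2300 m/s
dv2 = sqrt(mu/r2)*(1 - sqrt(2*r1/(r1+r2))) = 1460.6496 m/s
total dv = |dv1| + |dv2| = 2265.2300 + 1460.6496 = 3725.8796 m/s = 3.7259 km/s

3.7259 km/s


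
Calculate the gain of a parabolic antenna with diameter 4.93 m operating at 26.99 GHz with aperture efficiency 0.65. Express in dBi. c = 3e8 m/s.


lambda = c/f = 3e8 / 2.699e+10 = 0.01111523 m
G = eta*(pi*D/lambda)^2 = 0.65*(pi*4.93/0.01111523)^2
G = 1.2620315e+06 (linear)
G = 10*log10(1.2620315e+06) = 61.0107 dBi

61.0107 dBi


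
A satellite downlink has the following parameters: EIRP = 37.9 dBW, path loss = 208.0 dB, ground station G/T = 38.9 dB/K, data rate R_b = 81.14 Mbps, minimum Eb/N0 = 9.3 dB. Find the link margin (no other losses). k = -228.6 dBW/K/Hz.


C/N0 = EIRP - FSPL + G/T - k = 37.9 - 208.0 + 38.9 - (-228.6)
C/N0 = 97.4000 dB-Hz
R_b = 81.14 Mbps = 8.114e+07 bps -> 10*log10(R_b) = 79.0924 dB-Hz
Eb/N0 = C/N0 - 10*log10(R_b) = 97.4000 - 79.0924 = 18.3076 dB
Margin = Eb/N0 - Eb/N0_req = 18.3076 - 9.3 = 9.0076 dB (link closes)

9.0076 dB


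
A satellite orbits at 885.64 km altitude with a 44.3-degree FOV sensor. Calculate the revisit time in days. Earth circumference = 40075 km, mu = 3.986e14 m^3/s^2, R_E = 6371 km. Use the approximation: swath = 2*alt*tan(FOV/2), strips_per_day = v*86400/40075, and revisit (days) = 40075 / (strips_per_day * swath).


swath = 2*885.64*tan(0.3865904) = 721.0435 km
v = sqrt(mu/r) = 7411.4103 m/s = 7.4114 km/s
strips/day = v*86400/40075 = 7.4114*86400/40075 = 15.9787
coverage/day = strips * swath = 15.9787 * 721.0435 = 11521.3272 km
revisit = 40075 / 11521.3272 = 3.4783 days

3.4783 days


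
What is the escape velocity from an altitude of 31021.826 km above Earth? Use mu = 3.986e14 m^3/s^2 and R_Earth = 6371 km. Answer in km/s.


r = 6371.0 + 31021.826 = 37392.8260 km = 3.7392826e+07 m
v_esc = sqrt(2*mu/r) = sqrt(2*3.986e14 / 3.7392826e+07)
v_esc = 4617.3150 m/s = 4.6173 km/s

4.6173 km/s


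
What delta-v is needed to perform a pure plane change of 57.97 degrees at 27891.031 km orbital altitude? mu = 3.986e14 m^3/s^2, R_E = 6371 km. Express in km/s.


r = 34262.0310 km = 3.4262031e+07 m
V = sqrt(mu/r) = 3410.8459 m/s
di = 57.97 deg = 1.0118 rad
dV = 2*V*sin(di/2) = 2*3410.8459*sin(0.5058837)
dV = 3305.6597 m/s = 3.3057 km/s

3.3057 km/s


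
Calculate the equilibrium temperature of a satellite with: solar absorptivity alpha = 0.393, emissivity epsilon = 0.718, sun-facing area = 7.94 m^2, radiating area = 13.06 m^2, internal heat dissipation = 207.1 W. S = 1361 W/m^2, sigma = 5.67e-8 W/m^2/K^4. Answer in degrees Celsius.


Numerator = alpha*S*A_sun + Q_int = 0.393*1361*7.94 + 207.1 = 4453.9916 W
Denominator = eps*sigma*A_rad = 0.718*5.67e-8*13.06 = 5.3168044e-07 W/K^4
T^4 = 8.3771967e+09 K^4
T = 302.5343 K = 29.3843 C

29.3843 degrees Celsius


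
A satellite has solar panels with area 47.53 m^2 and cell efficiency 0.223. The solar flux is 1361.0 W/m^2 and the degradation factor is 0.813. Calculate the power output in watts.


P = area * eta * S * degradation
P = 47.53 * 0.223 * 1361.0 * 0.813
P = 11727.9295 W

11727.9295 W


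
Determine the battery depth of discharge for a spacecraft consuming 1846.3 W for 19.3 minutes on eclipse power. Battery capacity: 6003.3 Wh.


E_used = P * t / 60 = 1846.3 * 19.3 / 60 = 593.8932 Wh
DOD = E_used / E_total * 100 = 593.8932 / 6003.3 * 100
DOD = 9.8928 %

9.8928 %


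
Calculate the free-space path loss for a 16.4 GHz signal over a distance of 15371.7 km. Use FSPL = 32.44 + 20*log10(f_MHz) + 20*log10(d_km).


f = 16.4 GHz = 16400.0000 MHz
d = 15371.7 km
FSPL = 32.44 + 20*log10(16400.0000) + 20*log10(15371.7)
FSPL = 32.44 + 84.2969 + 83.7344
FSPL = 200.4713 dB

200.4713 dB


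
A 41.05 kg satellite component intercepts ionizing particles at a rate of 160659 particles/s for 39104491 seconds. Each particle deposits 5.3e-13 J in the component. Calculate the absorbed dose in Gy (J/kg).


Total energy deposited = rate * time * E_per
  = 160659 * 39104491 * 5.3e-13 = 3.3297 J
Dose = E_total / mass = 3.3297 / 41.05
Dose = 0.08111374 Gy

0.0811 Gy


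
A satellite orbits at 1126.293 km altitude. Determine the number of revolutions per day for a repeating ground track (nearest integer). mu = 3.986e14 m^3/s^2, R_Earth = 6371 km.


r = 7.497293e+06 m
T = 2*pi*sqrt(r^3/mu) = 6460.5270 s = 107.6755 min
revs/day = 1440 / 107.6755 = 13.3735
Rounded: 13 revolutions per day

13 revolutions per day


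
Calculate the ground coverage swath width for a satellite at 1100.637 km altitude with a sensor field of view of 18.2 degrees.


FOV = 18.2 deg = 0.3176499 rad
swath = 2 * alt * tan(FOV/2) = 2 * 1100.637 * tan(0.158825)
swath = 2 * 1100.637 * 0.160174
swath = 352.5870 km

352.5870 km


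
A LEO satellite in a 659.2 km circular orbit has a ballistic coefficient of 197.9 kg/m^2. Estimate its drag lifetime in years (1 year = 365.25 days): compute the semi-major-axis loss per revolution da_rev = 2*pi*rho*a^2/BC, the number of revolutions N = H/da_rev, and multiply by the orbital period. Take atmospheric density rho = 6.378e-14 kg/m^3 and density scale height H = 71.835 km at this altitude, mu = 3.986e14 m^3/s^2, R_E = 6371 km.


a = R_E + alt = 7030.2000 km = 7.0302e+06 m
da_rev = 2*pi*rho*a^2/BC = 2*pi*6.378e-14*(7.0302e+06)^2/197.9 = 0.100081533 m per revolution
N = H/da_rev = 71835.0000 m / 0.100081533 m = 717764.7838 revolutions
P = 2*pi*sqrt(a^3/mu) = 5866.2794 s
lifetime = N*P = 717764.7838 * 5866.2794 = 4.2106087e+09 s = 48733.8975 days
years = 48733.8975 / 365.25 = 133.4261 years

133.4261 years
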